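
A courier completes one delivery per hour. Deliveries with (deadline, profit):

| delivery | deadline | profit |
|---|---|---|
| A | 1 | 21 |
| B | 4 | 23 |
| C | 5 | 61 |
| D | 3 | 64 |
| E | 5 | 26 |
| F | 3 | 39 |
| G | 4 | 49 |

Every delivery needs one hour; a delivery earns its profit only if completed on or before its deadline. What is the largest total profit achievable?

239

Sort by profit descending; place each in the latest free slot ≤ its deadline.
Profit order: D=64 C=61 G=49 F=39 E=26 B=23 A=21
Assign: D→slot 3, C→slot 5, G→slot 4, F→slot 2, E→slot 1, B skipped, A skipped.
Slots: [1:E] [2:F] [3:D] [4:G] [5:C]
Profit = 26 + 39 + 64 + 49 + 61 = 239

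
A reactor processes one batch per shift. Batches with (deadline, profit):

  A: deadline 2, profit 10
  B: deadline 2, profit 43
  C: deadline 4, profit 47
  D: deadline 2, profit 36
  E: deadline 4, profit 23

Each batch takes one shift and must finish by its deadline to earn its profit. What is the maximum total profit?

Profit order: C=47 B=43 D=36 E=23 A=10
Assign: C→slot 4, B→slot 2, D→slot 1, E→slot 3, A skipped.
Slots: [1:D] [2:B] [3:E] [4:C]
Profit = 36 + 43 + 23 + 47 = 149

149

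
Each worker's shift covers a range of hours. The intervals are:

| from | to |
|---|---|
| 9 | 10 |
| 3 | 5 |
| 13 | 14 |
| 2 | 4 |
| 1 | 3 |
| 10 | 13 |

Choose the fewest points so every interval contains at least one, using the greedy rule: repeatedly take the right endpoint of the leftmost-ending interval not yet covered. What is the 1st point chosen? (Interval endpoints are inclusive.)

By right end: [1,3]  [2,4]  [3,5]  [9,10]  [10,13]  [13,14]
[1,3] uncovered → point at 3; [9,10] uncovered → point at 10; [13,14] uncovered → point at 14.
Points: 3, 10, 14 (3 total).

3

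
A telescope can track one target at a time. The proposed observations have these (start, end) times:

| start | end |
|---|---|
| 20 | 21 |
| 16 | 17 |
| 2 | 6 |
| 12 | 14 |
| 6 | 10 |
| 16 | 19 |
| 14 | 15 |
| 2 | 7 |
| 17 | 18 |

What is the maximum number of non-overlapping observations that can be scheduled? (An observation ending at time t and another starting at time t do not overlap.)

Sorted by end: (2,6)  (2,7)  (6,10)  (12,14)  (14,15)  (16,17)  (17,18)  (16,19)  (20,21)
take (2,6); take (6,10); take (12,14); take (14,15); take (16,17); take (17,18); take (20,21).
Selected 7 observations.

7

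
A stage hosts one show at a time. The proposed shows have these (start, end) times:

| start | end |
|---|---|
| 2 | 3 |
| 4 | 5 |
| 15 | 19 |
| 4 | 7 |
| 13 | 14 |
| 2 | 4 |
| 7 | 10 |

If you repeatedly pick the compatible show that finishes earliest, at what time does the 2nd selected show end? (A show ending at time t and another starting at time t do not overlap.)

5

Sort by end time and greedily take each interval whose start is ≥ the last chosen end.
By end time: (2,3), (2,4), (4,5), (4,7), (7,10), (13,14), (15,19).
Pick (2,3); next start ≥ 3 → (4,5); next start ≥ 5 → (7,10); next start ≥ 10 → (13,14); next start ≥ 14 → (15,19).
Selected: (2,3) (4,5) (7,10) (13,14) (15,19)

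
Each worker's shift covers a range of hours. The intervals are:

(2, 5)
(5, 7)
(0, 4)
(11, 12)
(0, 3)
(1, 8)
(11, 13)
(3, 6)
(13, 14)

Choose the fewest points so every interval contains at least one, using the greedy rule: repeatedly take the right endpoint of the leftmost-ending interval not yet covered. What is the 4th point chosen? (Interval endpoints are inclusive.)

Process intervals by earliest right end; each time one isn't hit yet, stab at its right endpoint.
By right end: [0,3]  [0,4]  [2,5]  [3,6]  [5,7]  [1,8]  [11,12]  [11,13]  [13,14]
[0,3] uncovered → point at 3; [5,7] uncovered → point at 7; [11,12] uncovered → point at 12; [13,14] uncovered → point at 14.
Points: 3, 7, 12, 14 (4 total).

14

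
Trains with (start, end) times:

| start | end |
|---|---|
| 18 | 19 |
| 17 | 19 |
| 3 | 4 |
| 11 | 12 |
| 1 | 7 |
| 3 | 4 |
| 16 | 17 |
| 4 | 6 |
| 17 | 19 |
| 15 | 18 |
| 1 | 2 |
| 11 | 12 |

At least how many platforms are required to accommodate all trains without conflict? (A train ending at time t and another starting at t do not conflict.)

3

Count concurrent intervals with a sweep; the peak is the room count.
starts: [1, 1, 3, 3, 4, 11, 11, 15, 16, 17, 17, 18]
ends:   [2, 4, 4, 6, 7, 12, 12, 17, 18, 19, 19, 19]
s1→1 s1→2 e2→1 s3→2 s3→3  — peak 3.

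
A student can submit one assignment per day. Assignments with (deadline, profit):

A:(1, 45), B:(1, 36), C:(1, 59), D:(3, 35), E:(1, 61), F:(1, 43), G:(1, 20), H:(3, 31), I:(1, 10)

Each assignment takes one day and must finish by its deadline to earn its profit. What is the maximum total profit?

127

By profit: E(d1,61), C(d1,59), A(d1,45), F(d1,43), B(d1,36), D(d3,35), H(d3,31), G(d1,20), I(d1,10)
E→slot 1; C skipped; A skipped; F skipped; B skipped; D→slot 3; H→slot 2; G skipped; I skipped.
Profit = 61 + 31 + 35 = 127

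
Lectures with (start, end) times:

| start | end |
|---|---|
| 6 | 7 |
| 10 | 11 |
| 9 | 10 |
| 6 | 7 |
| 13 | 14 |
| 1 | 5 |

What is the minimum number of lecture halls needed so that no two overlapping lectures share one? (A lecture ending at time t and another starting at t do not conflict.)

The answer is the maximum number of intervals overlapping at any instant.
starts: [1, 6, 6, 9, 10, 13]
ends:   [5, 7, 7, 10, 11, 14]
s1→1 e5→0 s6→1 s6→2  — peak 2.

2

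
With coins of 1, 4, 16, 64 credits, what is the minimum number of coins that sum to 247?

10

Greedy: take as many of the largest coin as possible, then repeat with the remainder.
247 − 3×64→55 − 3×16→7 − 1×4→3 − 3×1→0
Total coins = 3 + 3 + 1 + 3 = 10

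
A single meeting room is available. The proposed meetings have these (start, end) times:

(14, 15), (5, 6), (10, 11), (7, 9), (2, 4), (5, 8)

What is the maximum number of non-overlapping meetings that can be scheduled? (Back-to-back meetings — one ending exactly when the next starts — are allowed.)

By end time: (2,4), (5,6), (5,8), (7,9), (10,11), (14,15).
Pick (2,4); next start ≥ 4 → (5,6); next start ≥ 6 → (7,9); next start ≥ 9 → (10,11); next start ≥ 11 → (14,15).
Selected 5 meetings.

5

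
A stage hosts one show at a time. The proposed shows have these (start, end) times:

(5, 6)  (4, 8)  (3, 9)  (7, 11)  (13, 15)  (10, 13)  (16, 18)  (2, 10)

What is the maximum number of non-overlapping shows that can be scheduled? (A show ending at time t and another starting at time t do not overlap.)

4

Order by finish time; keep every interval that doesn't clash with the previous kept one.
Sorted by end: (5,6)  (4,8)  (3,9)  (2,10)  (7,11)  (10,13)  (13,15)  (16,18)
take (5,6); skip (3,9); take (7,11); skip (10,13); take (13,15); take (16,18).
Selected 4 shows.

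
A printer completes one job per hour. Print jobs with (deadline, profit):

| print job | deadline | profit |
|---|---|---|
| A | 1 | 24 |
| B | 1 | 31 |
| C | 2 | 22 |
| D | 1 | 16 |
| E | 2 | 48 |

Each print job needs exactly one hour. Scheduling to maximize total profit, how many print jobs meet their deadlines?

2

By profit: E(d2,48), B(d1,31), A(d1,24), C(d2,22), D(d1,16)
E→slot 2; B→slot 1; A skipped; C skipped; D skipped.
2 of 5 scheduled.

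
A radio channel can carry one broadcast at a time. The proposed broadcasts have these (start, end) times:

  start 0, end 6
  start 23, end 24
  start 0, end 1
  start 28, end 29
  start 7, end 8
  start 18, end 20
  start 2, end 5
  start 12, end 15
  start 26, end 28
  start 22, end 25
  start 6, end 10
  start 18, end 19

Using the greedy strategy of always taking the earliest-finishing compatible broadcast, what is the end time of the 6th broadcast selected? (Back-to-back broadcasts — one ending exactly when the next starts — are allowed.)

24

Greedy by earliest finish: after sorting by end time, pick each interval compatible with the last pick.
Sorted by end: (0,1)  (2,5)  (0,6)  (7,8)  (6,10)  (12,15)  (18,19)  (18,20)  (23,24)  (22,25)  (26,28)  (28,29)
take (0,1); take (2,5); take (7,8); take (12,15); take (18,19); take (23,24); take (26,28); take (28,29).
Selected: (0,1) (2,5) (7,8) (12,15) (18,19) (23,24) (26,28) (28,29)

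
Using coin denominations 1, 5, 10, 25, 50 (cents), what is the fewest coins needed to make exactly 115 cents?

115 = 2×50 + 1×10 + 1×5
Total coins = 2 + 1 + 1 = 4

4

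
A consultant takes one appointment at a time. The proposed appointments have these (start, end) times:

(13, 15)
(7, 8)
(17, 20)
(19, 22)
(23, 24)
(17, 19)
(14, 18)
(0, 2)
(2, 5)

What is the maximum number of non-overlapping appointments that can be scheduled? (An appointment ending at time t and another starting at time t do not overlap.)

7

Sort by end time and greedily take each interval whose start is ≥ the last chosen end.
Sorted by end: (0,2)  (2,5)  (7,8)  (13,15)  (14,18)  (17,19)  (17,20)  (19,22)  (23,24)
take (0,2); take (2,5); take (7,8); take (13,15); take (17,19); skip (17,20); take (19,22); take (23,24).
Selected 7 appointments.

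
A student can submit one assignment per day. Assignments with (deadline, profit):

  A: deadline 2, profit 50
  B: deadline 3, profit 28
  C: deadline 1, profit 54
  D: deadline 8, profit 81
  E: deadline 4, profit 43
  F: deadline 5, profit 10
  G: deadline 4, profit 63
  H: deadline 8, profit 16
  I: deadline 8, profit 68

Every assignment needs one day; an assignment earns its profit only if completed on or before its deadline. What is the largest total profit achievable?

385

Sort by profit descending; place each in the latest free slot ≤ its deadline.
By profit: D(d8,81), I(d8,68), G(d4,63), C(d1,54), A(d2,50), E(d4,43), B(d3,28), H(d8,16), F(d5,10)
D→slot 8; I→slot 7; G→slot 4; C→slot 1; A→slot 2; E→slot 3; B skipped; H→slot 6; F→slot 5.
Profit = 54 + 50 + 43 + 63 + 10 + 16 + 68 + 81 = 385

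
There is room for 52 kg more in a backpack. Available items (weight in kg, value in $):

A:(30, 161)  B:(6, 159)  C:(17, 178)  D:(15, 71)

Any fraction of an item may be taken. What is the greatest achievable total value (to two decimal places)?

Sort by value per unit weight and fill in that order.
Order: B (159/6=26.50) > C (178/17=10.47) > A (161/30=5.37) > D (71/15=4.73)
Fill: take B (6 @ 159) → take C (17 @ 178) → take 29/30 of A → 155.63; 52/52 used.
Total value = 492.63

492.63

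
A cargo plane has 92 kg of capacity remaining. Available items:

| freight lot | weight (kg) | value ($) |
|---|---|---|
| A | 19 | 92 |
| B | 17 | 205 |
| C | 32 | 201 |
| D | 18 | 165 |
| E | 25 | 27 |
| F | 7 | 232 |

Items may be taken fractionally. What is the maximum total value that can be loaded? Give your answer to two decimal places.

Order: F (232/7=33.14) > B (205/17=12.06) > D (165/18=9.17) > C (201/32=6.28) > A (92/19=4.84) > E (27/25=1.08)
Fill: take F (7 @ 232) → take B (17 @ 205) → take D (18 @ 165) → take C (32 @ 201) → take 18/19 of A → 87.16; 92/92 used.
Total value = 890.16

890.16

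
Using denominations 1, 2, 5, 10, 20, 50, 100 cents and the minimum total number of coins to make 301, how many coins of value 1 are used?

1

301 = 3×100 + 1×1
Count of 1: 1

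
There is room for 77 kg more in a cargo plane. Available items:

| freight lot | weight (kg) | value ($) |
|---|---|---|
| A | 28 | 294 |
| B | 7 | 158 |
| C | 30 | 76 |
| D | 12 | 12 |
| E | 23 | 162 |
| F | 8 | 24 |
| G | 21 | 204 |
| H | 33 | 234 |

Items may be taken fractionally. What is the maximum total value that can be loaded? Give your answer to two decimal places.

Greedy by value/weight ratio, highest first.
Order: B (158/7=22.57) > A (294/28=10.50) > G (204/21=9.71) > H (234/33=7.09) > E (162/23=7.04) > F (24/8=3.00) > C (76/30=2.53) > D (12/12=1.00)
Fill: take B (7 @ 158) → take A (28 @ 294) → take G (21 @ 204) → take 21/33 of H → 148.91; 77/77 used.
Total value = 804.91

804.91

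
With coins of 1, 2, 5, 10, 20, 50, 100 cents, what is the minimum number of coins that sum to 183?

Greedy: take as many of the largest coin as possible, then repeat with the remainder.
183 = 1×100 + 1×50 + 1×20 + 1×10 + 1×2 + 1×1
Total coins = 1 + 1 + 1 + 1 + 1 + 1 = 6

6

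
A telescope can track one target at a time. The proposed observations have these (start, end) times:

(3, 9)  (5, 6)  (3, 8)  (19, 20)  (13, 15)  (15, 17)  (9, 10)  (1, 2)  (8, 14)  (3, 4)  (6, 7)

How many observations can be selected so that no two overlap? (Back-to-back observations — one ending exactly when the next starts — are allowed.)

8

Greedy by earliest finish: after sorting by end time, pick each interval compatible with the last pick.
Sorted by end: (1,2)  (3,4)  (5,6)  (6,7)  (3,8)  (3,9)  (9,10)  (8,14)  (13,15)  (15,17)  (19,20)
take (1,2); take (3,4); take (5,6); take (6,7); skip (3,9); take (9,10); take (13,15); take (15,17); take (19,20).
Selected 8 observations.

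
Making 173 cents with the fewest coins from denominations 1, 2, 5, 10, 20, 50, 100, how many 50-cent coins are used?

1

Greedy: take as many of the largest coin as possible, then repeat with the remainder.
173 = 1×100 + 1×50 + 1×20 + 1×2 + 1×1
Count of 50: 1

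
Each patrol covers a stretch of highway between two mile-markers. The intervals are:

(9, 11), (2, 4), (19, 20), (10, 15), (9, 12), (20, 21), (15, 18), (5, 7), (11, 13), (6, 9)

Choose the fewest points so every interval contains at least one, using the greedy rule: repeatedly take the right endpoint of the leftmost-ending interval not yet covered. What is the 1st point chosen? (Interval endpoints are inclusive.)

4

Sorted: [2,4] [5,7] [6,9] [9,11] [9,12] [11,13] [10,15] [15,18] [19,20] [20,21]
{[2,4]} hit by 4; {[5,7],[6,9]} hit by 7; {[9,11],[9,12],[11,13],[10,15]} hit by 11; {[15,18]} hit by 18; {[19,20],[20,21]} hit by 20.
Points: 4, 7, 11, 18, 20 (5 total).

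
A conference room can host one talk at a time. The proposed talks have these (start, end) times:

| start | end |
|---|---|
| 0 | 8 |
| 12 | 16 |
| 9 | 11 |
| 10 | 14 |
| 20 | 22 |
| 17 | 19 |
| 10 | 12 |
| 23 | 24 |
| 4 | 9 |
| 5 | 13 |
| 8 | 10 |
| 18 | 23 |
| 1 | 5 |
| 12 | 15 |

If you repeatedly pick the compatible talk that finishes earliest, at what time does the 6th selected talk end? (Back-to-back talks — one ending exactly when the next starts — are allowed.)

22

Sorted by end: (1,5)  (0,8)  (4,9)  (8,10)  (9,11)  (10,12)  (5,13)  (10,14)  (12,15)  (12,16)  (17,19)  (20,22)  (18,23)  (23,24)
take (1,5); skip (0,8); take (8,10); skip (9,11); take (10,12); skip (10,14); take (12,15); take (17,19); take (20,22); skip (18,23); take (23,24).
Selected: (1,5) (8,10) (10,12) (12,15) (17,19) (20,22) (23,24)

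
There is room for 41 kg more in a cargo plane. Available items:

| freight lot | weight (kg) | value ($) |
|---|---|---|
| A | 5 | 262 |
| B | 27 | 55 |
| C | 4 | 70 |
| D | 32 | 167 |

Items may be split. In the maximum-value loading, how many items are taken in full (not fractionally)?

3

Sort by value per unit weight and fill in that order.
Ratios (sorted): A 52.40, C 17.50, D 5.22, B 2.04
take A (5 @ 262); take C (4 @ 70); take D (32 @ 167). Capacity used 41/41.
3 item(s) taken whole.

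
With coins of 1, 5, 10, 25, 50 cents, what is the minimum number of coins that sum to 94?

8

Use the largest denomination that fits, subtract, and repeat.
94 = 1×50 + 1×25 + 1×10 + 1×5 + 4×1
Total coins = 1 + 1 + 1 + 1 + 4 = 8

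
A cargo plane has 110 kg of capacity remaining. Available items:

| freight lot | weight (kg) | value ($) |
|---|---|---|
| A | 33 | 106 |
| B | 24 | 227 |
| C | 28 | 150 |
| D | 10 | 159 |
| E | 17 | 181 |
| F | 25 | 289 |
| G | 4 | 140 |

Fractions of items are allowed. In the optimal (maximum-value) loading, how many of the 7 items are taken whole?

6

Ratios (sorted): G 35.00, D 15.90, F 11.56, E 10.65, B 9.46, C 5.36, A 3.21
take G (4 @ 140); take D (10 @ 159); take F (25 @ 289); take E (17 @ 181); take B (24 @ 227); take C (28 @ 150); take 2/33 of A → 6.42. Capacity used 110/110.
6 item(s) taken whole; one partial (take 2/33 of A).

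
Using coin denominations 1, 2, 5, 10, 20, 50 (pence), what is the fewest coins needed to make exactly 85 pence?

4

85 − 1×50→35 − 1×20→15 − 1×10→5 − 1×5→0
Total coins = 1 + 1 + 1 + 1 = 4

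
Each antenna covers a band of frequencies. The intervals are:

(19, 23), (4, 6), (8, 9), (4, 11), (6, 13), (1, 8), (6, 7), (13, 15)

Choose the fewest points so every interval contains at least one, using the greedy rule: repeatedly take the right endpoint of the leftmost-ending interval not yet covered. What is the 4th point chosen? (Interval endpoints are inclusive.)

Sorted: [4,6] [6,7] [1,8] [8,9] [4,11] [6,13] [13,15] [19,23]
{[4,6],[6,7],[1,8]} hit by 6; {[8,9],[4,11],[6,13]} hit by 9; {[13,15]} hit by 15; {[19,23]} hit by 23.
Points: 6, 9, 15, 23 (4 total).

23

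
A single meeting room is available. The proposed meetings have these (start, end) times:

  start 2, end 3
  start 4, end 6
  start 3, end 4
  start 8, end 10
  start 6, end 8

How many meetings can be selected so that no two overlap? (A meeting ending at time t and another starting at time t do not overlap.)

5

By end time: (2,3), (3,4), (4,6), (6,8), (8,10).
Pick (2,3); next start ≥ 3 → (3,4); next start ≥ 4 → (4,6); next start ≥ 6 → (6,8); next start ≥ 8 → (8,10).
Selected 5 meetings.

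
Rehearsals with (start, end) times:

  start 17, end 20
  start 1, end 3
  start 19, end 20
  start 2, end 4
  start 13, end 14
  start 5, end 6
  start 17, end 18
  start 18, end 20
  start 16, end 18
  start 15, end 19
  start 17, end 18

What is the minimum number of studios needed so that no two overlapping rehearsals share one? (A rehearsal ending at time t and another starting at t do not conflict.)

Count concurrent intervals with a sweep; the peak is the room count.
Events (time:±→running): 1:+→1 2:+→2 3:-→1 4:-→0 5:+→1 6:-→0 13:+→1 14:-→0 15:+→1 16:+→2 17:+→3 17:+→4 17:+→5 … peak 5.

5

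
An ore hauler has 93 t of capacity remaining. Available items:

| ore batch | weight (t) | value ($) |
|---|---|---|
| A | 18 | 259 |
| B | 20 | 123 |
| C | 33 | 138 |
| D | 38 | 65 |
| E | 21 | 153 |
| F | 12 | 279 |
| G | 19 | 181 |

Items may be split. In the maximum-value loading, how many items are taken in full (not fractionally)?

5

Greedy by value/weight ratio, highest first.
Ratios (sorted): F 23.25, A 14.39, G 9.53, E 7.29, B 6.15, C 4.18, D 1.71
take F (12 @ 279); take A (18 @ 259); take G (19 @ 181); take E (21 @ 153); take B (20 @ 123); take 3/33 of C → 12.55. Capacity used 93/93.
5 item(s) taken whole; one partial (take 3/33 of C).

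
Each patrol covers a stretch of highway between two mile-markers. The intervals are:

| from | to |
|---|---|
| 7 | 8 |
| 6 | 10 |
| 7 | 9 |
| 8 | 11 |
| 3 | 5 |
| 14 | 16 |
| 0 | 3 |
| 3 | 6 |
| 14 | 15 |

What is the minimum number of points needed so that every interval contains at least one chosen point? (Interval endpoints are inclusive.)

Sorted: [0,3] [3,5] [3,6] [7,8] [7,9] [6,10] [8,11] [14,15] [14,16]
{[0,3],[3,5],[3,6]} hit by 3; {[7,8],[7,9],[6,10],[8,11]} hit by 8; {[14,15],[14,16]} hit by 15.
Points: 3, 8, 15 (3 total).

3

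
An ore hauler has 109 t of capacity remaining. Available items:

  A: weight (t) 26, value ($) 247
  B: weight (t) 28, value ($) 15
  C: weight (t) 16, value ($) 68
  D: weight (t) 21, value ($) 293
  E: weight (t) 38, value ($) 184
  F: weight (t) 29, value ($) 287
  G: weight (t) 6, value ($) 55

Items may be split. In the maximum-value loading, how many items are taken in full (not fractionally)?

Order: D (293/21=13.95) > F (287/29=9.90) > A (247/26=9.50) > G (55/6=9.17) > E (184/38=4.84) > C (68/16=4.25) > B (15/28=0.54)
Fill: take D (21 @ 293) → take F (29 @ 287) → take A (26 @ 247) → take G (6 @ 55) → take 27/38 of E → 130.74; 109/109 used.
4 item(s) taken whole; one partial (take 27/38 of E).

4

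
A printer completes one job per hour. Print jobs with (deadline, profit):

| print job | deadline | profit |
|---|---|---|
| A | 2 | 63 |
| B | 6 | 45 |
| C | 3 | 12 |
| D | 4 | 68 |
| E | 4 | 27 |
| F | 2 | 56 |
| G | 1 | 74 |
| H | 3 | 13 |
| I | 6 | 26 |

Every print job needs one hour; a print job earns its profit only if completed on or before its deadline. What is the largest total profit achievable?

Profit order: G=74 D=68 A=63 F=56 B=45 E=27 I=26 H=13 C=12
Assign: G→slot 1, D→slot 4, A→slot 2, F skipped, B→slot 6, E→slot 3, I→slot 5, H skipped, C skipped.
Slots: [1:G] [2:A] [3:E] [4:D] [5:I] [6:B]
Profit = 74 + 63 + 27 + 68 + 26 + 45 = 303

303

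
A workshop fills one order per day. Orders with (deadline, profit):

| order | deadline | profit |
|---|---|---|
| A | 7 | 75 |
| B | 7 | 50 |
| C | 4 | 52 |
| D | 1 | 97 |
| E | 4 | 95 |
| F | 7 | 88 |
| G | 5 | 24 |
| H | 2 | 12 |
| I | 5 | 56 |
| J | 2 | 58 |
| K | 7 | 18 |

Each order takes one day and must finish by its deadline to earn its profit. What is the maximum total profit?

By profit: D(d1,97), E(d4,95), F(d7,88), A(d7,75), J(d2,58), I(d5,56), C(d4,52), B(d7,50), G(d5,24), K(d7,18), H(d2,12)
D→slot 1; E→slot 4; F→slot 7; A→slot 6; J→slot 2; I→slot 5; C→slot 3; B skipped; G skipped; K skipped; H skipped.
Profit = 97 + 58 + 52 + 95 + 56 + 75 + 88 = 521

521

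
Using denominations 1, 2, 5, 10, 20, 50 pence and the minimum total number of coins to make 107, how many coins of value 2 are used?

1

Use the largest denomination that fits, subtract, and repeat.
107 = 2×50 + 1×5 + 1×2
Count of 2: 1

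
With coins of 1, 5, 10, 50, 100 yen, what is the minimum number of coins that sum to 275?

275 − 2×100→75 − 1×50→25 − 2×10→5 − 1×5→0
Total coins = 2 + 1 + 2 + 1 = 6

6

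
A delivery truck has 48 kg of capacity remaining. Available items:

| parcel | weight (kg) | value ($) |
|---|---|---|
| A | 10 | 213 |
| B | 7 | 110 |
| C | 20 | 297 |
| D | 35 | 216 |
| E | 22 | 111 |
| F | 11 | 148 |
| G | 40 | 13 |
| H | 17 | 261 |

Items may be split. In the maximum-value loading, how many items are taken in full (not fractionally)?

Ratios (sorted): A 21.30, B 15.71, H 15.35, C 14.85, F 13.45, D 6.17, E 5.05, G 0.33
take A (10 @ 213); take B (7 @ 110); take H (17 @ 261); take 14/20 of C → 207.90. Capacity used 48/48.
3 item(s) taken whole; one partial (take 14/20 of C).

3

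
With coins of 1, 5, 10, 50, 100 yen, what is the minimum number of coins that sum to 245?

7

Greedy: take as many of the largest coin as possible, then repeat with the remainder.
245 = 2×100 + 4×10 + 1×5
Total coins = 2 + 4 + 1 = 7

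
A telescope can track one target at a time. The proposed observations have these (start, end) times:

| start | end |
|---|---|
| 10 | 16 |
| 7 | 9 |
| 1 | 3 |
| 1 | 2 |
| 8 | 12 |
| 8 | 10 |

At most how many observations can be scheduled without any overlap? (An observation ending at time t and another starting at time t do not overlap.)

3

Greedy by earliest finish: after sorting by end time, pick each interval compatible with the last pick.
By end time: (1,2), (1,3), (7,9), (8,10), (8,12), (10,16).
Pick (1,2); next start ≥ 2 → (7,9); next start ≥ 9 → (10,16).
Selected 3 observations.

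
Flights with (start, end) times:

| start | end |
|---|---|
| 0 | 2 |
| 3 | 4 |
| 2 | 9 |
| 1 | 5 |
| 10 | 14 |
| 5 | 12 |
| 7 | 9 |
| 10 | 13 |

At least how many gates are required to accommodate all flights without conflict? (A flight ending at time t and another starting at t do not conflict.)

Events (time:±→running): 0:+→1 1:+→2 2:-→1 2:+→2 3:+→3 … peak 3.

3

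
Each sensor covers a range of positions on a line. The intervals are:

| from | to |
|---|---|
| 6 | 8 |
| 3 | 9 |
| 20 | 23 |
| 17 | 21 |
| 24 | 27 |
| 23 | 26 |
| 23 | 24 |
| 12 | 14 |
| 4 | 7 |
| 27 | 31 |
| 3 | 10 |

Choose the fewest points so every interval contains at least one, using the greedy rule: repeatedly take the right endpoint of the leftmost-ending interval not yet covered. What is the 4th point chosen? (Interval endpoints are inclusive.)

By right end: [4,7]  [6,8]  [3,9]  [3,10]  [12,14]  [17,21]  [20,23]  [23,24]  [23,26]  [24,27]  [27,31]
[4,7] uncovered → point at 7; [12,14] uncovered → point at 14; [17,21] uncovered → point at 21; [23,24] uncovered → point at 24; [27,31] uncovered → point at 31.
Points: 7, 14, 21, 24, 31 (5 total).

24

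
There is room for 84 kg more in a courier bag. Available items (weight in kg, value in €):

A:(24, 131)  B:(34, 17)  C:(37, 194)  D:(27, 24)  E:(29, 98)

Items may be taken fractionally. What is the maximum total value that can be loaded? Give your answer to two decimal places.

402.72

Greedy by value/weight ratio, highest first.
Ratios (sorted): A 5.46, C 5.24, E 3.38, D 0.89, B 0.50
take A (24 @ 131); take C (37 @ 194); take 23/29 of E → 77.72. Capacity used 84/84.
Total value = 402.72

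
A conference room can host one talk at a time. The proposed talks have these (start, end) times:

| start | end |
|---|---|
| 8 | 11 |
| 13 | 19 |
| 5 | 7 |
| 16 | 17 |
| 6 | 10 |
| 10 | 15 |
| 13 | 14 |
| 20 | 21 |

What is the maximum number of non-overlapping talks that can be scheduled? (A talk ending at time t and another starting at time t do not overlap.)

Order by finish time; keep every interval that doesn't clash with the previous kept one.
Sorted by end: (5,7)  (6,10)  (8,11)  (13,14)  (10,15)  (16,17)  (13,19)  (20,21)
take (5,7); take (8,11); take (13,14); skip (10,15); take (16,17); skip (13,19); take (20,21).
Selected 5 talks.

5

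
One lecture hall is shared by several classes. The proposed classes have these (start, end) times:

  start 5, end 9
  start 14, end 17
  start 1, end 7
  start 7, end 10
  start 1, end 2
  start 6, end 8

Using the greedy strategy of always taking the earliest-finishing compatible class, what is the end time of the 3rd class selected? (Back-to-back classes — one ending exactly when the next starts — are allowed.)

Sort by end time and greedily take each interval whose start is ≥ the last chosen end.
By end time: (1,2), (1,7), (6,8), (5,9), (7,10), (14,17).
Pick (1,2); next start ≥ 2 → (6,8); next start ≥ 8 → (14,17).
Selected: (1,2) (6,8) (14,17)

17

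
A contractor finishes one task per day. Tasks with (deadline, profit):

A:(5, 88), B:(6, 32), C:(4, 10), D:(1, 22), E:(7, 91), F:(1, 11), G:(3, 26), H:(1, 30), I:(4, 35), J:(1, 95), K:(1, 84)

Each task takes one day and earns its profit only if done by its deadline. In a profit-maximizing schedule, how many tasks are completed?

Profit order: J=95 E=91 A=88 K=84 I=35 B=32 H=30 G=26 D=22 F=11 C=10
Assign: J→slot 1, E→slot 7, A→slot 5, K skipped, I→slot 4, B→slot 6, H skipped, G→slot 3, D skipped, F skipped, C→slot 2.
Slots: [1:J] [2:C] [3:G] [4:I] [5:A] [6:B] [7:E]
7 of 11 scheduled.

7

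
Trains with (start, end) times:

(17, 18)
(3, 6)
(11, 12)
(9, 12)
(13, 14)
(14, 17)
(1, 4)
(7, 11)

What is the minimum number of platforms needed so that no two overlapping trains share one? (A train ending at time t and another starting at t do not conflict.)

Count concurrent intervals with a sweep; the peak is the room count.
Events (time:±→running): 1:+→1 3:+→2 … peak 2.

2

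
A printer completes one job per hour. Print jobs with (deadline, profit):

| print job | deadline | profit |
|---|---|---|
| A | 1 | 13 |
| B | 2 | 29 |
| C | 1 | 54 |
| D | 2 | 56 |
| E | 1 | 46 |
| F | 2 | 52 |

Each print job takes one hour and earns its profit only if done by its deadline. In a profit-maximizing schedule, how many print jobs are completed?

By profit: D(d2,56), C(d1,54), F(d2,52), E(d1,46), B(d2,29), A(d1,13)
D→slot 2; C→slot 1; F skipped; E skipped; B skipped; A skipped.
2 of 6 scheduled.

2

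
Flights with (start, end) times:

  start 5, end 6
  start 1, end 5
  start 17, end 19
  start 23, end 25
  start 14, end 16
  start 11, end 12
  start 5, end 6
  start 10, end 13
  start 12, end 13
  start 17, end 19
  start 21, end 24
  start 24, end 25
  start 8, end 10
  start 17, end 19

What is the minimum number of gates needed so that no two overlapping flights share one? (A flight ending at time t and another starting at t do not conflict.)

starts: [1, 5, 5, 8, 10, 11, 12, 14, 17, 17, 17, 21, 23, 24]
ends:   [5, 6, 6, 10, 12, 13, 13, 16, 19, 19, 19, 24, 25, 25]
s1→1 e5→0 s5→1 s5→2 e6→1 e6→0 s8→1 e10→0 s10→1 s11→2 e12→1 s12→2 e13→1 e13→0 s14→1 e16→0 s17→1 s17→2 s17→3  — peak 3.

3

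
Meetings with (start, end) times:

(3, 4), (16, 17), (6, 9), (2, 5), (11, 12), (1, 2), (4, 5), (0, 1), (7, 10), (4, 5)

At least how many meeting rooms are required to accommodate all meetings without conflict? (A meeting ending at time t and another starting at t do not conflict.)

3

The answer is the maximum number of intervals overlapping at any instant.
starts: [0, 1, 2, 3, 4, 4, 6, 7, 11, 16]
ends:   [1, 2, 4, 5, 5, 5, 9, 10, 12, 17]
s0→1 e1→0 s1→1 e2→0 s2→1 s3→2 e4→1 s4→2 s4→3  — peak 3.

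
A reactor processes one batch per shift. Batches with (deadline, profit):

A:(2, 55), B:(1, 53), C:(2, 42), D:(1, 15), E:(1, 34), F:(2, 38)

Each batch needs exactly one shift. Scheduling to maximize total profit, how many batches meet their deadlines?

By profit: A(d2,55), B(d1,53), C(d2,42), F(d2,38), E(d1,34), D(d1,15)
A→slot 2; B→slot 1; C skipped; F skipped; E skipped; D skipped.
2 of 6 scheduled.

2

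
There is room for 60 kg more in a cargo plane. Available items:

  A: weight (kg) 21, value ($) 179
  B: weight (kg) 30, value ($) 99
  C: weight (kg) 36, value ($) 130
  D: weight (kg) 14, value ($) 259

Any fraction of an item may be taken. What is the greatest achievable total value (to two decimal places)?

528.28

Sort by value per unit weight and fill in that order.
Order: D (259/14=18.50) > A (179/21=8.52) > C (130/36=3.61) > B (99/30=3.30)
Fill: take D (14 @ 259) → take A (21 @ 179) → take 25/36 of C → 90.28; 60/60 used.
Total value = 528.28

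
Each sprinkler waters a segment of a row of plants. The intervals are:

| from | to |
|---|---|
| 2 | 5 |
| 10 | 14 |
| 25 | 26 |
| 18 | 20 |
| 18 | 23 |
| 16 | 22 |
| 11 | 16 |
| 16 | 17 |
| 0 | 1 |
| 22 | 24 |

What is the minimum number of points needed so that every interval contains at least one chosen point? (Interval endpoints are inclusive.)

Process intervals by earliest right end; each time one isn't hit yet, stab at its right endpoint.
Sorted: [0,1] [2,5] [10,14] [11,16] [16,17] [18,20] [16,22] [18,23] [22,24] [25,26]
{[0,1]} hit by 1; {[2,5]} hit by 5; {[10,14],[11,16]} hit by 14; {[16,17]} hit by 17; {[18,20],[16,22],[18,23]} hit by 20; {[22,24]} hit by 24; {[25,26]} hit by 26.
Points: 1, 5, 14, 17, 20, 24, 26 (7 total).

7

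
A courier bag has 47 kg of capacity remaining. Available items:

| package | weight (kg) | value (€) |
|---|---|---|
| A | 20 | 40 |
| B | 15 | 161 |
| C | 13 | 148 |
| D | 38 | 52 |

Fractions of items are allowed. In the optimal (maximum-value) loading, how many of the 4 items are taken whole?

2

Greedy by value/weight ratio, highest first.
Ratios (sorted): C 11.38, B 10.73, A 2.00, D 1.37
take C (13 @ 148); take B (15 @ 161); take 19/20 of A → 38.00. Capacity used 47/47.
2 item(s) taken whole; one partial (take 19/20 of A).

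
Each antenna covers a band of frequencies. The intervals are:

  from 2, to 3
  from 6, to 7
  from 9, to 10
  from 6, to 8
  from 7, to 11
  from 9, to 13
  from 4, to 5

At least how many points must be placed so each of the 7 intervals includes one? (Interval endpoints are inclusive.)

Sort by right endpoint; whenever an interval is uncovered, place a point at its right end.
Sorted: [2,3] [4,5] [6,7] [6,8] [9,10] [7,11] [9,13]
{[2,3]} hit by 3; {[4,5]} hit by 5; {[6,7],[6,8]} hit by 7; {[9,10],[7,11],[9,13]} hit by 10.
Points: 3, 5, 7, 10 (4 total).

4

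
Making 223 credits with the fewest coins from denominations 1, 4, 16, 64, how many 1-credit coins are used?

3

223 − 3×64→31 − 1×16→15 − 3×4→3 − 3×1→0
Count of 1: 3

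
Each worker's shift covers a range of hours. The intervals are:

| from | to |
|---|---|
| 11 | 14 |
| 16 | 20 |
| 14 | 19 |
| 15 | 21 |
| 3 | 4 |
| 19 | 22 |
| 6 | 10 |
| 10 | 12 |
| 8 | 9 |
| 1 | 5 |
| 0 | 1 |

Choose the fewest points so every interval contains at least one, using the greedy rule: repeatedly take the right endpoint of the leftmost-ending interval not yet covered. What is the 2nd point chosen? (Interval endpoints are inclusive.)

4

Process intervals by earliest right end; each time one isn't hit yet, stab at its right endpoint.
By right end: [0,1]  [3,4]  [1,5]  [8,9]  [6,10]  [10,12]  [11,14]  [14,19]  [16,20]  [15,21]  [19,22]
[0,1] uncovered → point at 1; [3,4] uncovered → point at 4; [8,9] uncovered → point at 9; [10,12] uncovered → point at 12; [14,19] uncovered → point at 19.
Points: 1, 4, 9, 12, 19 (5 total).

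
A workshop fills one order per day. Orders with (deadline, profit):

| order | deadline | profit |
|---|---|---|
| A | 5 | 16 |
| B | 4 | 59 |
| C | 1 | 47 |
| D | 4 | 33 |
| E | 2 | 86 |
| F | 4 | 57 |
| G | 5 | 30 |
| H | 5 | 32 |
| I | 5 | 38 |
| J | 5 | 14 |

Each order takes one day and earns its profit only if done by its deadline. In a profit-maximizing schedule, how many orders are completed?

Sort by profit descending; place each in the latest free slot ≤ its deadline.
Profit order: E=86 B=59 F=57 C=47 I=38 D=33 H=32 G=30 A=16 J=14
Assign: E→slot 2, B→slot 4, F→slot 3, C→slot 1, I→slot 5, D skipped, H skipped, G skipped, A skipped, J skipped.
Slots: [1:C] [2:E] [3:F] [4:B] [5:I]
5 of 10 scheduled.

5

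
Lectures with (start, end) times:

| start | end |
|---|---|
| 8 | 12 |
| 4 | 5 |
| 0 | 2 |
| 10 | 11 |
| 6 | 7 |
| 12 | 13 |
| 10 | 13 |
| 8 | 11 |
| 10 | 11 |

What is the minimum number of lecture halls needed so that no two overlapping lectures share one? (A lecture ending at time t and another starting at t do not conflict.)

5

starts: [0, 4, 6, 8, 8, 10, 10, 10, 12]
ends:   [2, 5, 7, 11, 11, 11, 12, 13, 13]
s0→1 e2→0 s4→1 e5→0 s6→1 e7→0 s8→1 s8→2 s10→3 s10→4 s10→5  — peak 5.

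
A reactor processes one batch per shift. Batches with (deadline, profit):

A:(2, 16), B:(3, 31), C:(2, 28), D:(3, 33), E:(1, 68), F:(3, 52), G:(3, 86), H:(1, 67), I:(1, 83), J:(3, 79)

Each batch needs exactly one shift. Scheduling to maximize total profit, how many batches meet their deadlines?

Profit order: G=86 I=83 J=79 E=68 H=67 F=52 D=33 B=31 C=28 A=16
Assign: G→slot 3, I→slot 1, J→slot 2, E skipped, H skipped, F skipped, D skipped, B skipped, C skipped, A skipped.
Slots: [1:I] [2:J] [3:G]
3 of 10 scheduled.

3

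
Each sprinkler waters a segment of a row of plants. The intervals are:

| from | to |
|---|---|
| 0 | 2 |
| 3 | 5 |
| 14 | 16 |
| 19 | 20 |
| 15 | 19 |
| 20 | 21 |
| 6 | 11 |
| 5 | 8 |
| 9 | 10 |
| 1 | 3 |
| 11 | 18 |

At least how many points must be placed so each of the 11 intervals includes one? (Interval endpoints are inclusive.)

5

Sort by right endpoint; whenever an interval is uncovered, place a point at its right end.
Sorted: [0,2] [1,3] [3,5] [5,8] [9,10] [6,11] [14,16] [11,18] [15,19] [19,20] [20,21]
{[0,2],[1,3]} hit by 2; {[3,5],[5,8]} hit by 5; {[9,10],[6,11]} hit by 10; {[14,16],[11,18],[15,19]} hit by 16; {[19,20],[20,21]} hit by 20.
Points: 2, 5, 10, 16, 20 (5 total).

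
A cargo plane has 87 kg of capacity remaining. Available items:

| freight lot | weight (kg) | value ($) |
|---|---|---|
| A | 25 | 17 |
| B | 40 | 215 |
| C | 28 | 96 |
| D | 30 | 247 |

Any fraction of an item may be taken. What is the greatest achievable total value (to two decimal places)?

Sort by value per unit weight and fill in that order.
Order: D (247/30=8.23) > B (215/40=5.38) > C (96/28=3.43) > A (17/25=0.68)
Fill: take D (30 @ 247) → take B (40 @ 215) → take 17/28 of C → 58.29; 87/87 used.
Total value = 520.29

520.29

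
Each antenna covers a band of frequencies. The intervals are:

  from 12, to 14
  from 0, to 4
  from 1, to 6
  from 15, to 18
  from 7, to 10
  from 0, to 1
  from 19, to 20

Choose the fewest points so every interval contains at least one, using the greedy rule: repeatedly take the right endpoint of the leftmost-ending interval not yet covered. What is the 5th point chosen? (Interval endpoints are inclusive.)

Process intervals by earliest right end; each time one isn't hit yet, stab at its right endpoint.
Sorted: [0,1] [0,4] [1,6] [7,10] [12,14] [15,18] [19,20]
{[0,1],[0,4],[1,6]} hit by 1; {[7,10]} hit by 10; {[12,14]} hit by 14; {[15,18]} hit by 18; {[19,20]} hit by 20.
Points: 1, 10, 14, 18, 20 (5 total).

20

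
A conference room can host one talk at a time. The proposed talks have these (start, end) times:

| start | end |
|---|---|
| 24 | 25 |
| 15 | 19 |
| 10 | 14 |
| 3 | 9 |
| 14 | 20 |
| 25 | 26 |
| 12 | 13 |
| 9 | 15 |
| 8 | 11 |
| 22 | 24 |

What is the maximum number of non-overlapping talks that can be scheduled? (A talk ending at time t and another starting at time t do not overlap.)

Order by finish time; keep every interval that doesn't clash with the previous kept one.
Sorted by end: (3,9)  (8,11)  (12,13)  (10,14)  (9,15)  (15,19)  (14,20)  (22,24)  (24,25)  (25,26)
take (3,9); skip (8,11); take (12,13); skip (10,14); take (15,19); skip (14,20); take (22,24); take (24,25); take (25,26).
Selected 6 talks.

6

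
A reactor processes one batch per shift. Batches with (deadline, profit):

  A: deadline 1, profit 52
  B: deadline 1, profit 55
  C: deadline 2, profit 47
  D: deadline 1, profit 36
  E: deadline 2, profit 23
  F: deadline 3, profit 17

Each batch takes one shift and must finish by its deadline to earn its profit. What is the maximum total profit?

119

Sort by profit descending; place each in the latest free slot ≤ its deadline.
By profit: B(d1,55), A(d1,52), C(d2,47), D(d1,36), E(d2,23), F(d3,17)
B→slot 1; A skipped; C→slot 2; D skipped; E skipped; F→slot 3.
Profit = 55 + 47 + 17 = 119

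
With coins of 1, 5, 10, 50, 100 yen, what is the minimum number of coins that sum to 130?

Use the largest denomination that fits, subtract, and repeat.
130 = 1×100 + 3×10
Total coins = 1 + 3 = 4

4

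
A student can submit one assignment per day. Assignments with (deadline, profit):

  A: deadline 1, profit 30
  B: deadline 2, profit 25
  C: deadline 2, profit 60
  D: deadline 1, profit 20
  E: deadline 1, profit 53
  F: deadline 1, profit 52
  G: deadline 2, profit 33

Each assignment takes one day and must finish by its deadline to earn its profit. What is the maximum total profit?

113

Take jobs in profit order; each goes to the latest open slot no later than its deadline.
Profit order: C=60 E=53 F=52 G=33 A=30 B=25 D=20
Assign: C→slot 2, E→slot 1, F skipped, G skipped, A skipped, B skipped, D skipped.
Slots: [1:E] [2:C]
Profit = 53 + 60 = 113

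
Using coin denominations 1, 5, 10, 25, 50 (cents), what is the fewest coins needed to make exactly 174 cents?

9

Greedy: take as many of the largest coin as possible, then repeat with the remainder.
174 = 3×50 + 2×10 + 4×1
Total coins = 3 + 2 + 4 = 9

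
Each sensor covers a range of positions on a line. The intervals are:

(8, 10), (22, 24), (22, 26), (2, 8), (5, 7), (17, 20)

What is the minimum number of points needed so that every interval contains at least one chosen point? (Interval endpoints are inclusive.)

4

Process intervals by earliest right end; each time one isn't hit yet, stab at its right endpoint.
By right end: [5,7]  [2,8]  [8,10]  [17,20]  [22,24]  [22,26]
[5,7] uncovered → point at 7; [8,10] uncovered → point at 10; [17,20] uncovered → point at 20; [22,24] uncovered → point at 24.
Points: 7, 10, 20, 24 (4 total).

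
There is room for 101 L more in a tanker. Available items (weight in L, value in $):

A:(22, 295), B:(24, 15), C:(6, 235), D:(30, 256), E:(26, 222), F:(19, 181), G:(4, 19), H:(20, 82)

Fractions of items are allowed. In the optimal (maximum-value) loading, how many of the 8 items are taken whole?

4

Greedy by value/weight ratio, highest first.
Ratios (sorted): C 39.17, A 13.41, F 9.53, E 8.54, D 8.53, G 4.75, H 4.10, B 0.62
take C (6 @ 235); take A (22 @ 295); take F (19 @ 181); take E (26 @ 222); take 28/30 of D → 238.93. Capacity used 101/101.
4 item(s) taken whole; one partial (take 28/30 of D).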